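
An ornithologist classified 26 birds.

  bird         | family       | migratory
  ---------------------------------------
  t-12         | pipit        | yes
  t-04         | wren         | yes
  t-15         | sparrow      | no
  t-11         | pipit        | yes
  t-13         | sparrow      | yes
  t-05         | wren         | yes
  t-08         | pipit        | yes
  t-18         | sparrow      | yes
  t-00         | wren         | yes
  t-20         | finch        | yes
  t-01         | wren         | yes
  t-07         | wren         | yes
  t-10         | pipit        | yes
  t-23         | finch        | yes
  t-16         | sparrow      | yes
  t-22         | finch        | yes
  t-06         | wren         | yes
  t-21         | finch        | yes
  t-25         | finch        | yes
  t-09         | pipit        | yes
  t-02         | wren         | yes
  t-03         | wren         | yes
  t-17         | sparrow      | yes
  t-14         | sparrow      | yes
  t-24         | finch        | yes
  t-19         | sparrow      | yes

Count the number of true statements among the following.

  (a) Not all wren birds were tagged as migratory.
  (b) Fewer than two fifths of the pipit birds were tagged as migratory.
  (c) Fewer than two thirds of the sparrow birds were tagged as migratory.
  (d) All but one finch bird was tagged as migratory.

(a) wren: |A| = 8, |A ∩ B| = 8; needs A ⊄ B (|A ∖ B| ≥ 1) — false.
(b) pipit: |A| = 5, |A ∩ B| = 5; needs |A ∩ B| / |A| < 2/5 — false.
(c) sparrow: |A| = 7, |A ∩ B| = 6; needs |A ∩ B| / |A| < 2/3 — false.
(d) finch: |A| = 6, |A ∩ B| = 6; needs |A ∖ B| = 1 — false.

0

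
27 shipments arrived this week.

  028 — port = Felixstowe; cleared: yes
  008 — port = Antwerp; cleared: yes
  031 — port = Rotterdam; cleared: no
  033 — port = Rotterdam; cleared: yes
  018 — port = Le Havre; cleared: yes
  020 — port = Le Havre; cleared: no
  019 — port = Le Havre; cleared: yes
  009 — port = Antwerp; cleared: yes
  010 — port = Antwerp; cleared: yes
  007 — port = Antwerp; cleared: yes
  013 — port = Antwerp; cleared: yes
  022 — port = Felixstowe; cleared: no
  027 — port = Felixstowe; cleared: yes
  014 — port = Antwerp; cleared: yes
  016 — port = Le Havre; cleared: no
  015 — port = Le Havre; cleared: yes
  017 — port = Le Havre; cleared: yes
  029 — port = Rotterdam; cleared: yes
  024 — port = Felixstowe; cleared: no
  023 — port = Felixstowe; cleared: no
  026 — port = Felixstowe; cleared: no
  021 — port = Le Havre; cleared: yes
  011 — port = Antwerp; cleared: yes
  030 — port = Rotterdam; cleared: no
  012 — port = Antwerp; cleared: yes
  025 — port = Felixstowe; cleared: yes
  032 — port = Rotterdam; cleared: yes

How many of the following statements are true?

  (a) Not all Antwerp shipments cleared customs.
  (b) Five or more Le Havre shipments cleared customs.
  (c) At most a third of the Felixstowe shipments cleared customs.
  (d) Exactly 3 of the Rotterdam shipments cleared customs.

2

(a) Antwerp: |A| = 8, |A ∩ B| = 8; needs A ⊄ B (|A ∖ B| ≥ 1) — false.
(b) Le Havre: |A| = 7, |A ∩ B| = 5; needs |A ∩ B| ≥ 5 — true.
(c) Felixstowe: |A| = 7, |A ∩ B| = 3; needs |A ∩ B| / |A| ≤ 1/3 — false.
(d) Rotterdam: |A| = 5, |A ∩ B| = 3; needs |A ∩ B| = 3 — true.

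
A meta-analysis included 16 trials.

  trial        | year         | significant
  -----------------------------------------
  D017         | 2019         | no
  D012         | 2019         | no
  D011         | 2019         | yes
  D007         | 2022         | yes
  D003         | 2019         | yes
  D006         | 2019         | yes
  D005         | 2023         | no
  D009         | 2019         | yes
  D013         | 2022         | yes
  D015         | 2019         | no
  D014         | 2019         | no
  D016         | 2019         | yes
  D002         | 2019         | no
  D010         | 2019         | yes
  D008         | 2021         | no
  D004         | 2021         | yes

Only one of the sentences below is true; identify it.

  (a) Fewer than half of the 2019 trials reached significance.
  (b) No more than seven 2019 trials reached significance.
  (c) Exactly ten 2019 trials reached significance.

|A| = 11, |A ∩ B| = 6, |A ∖ B| = 5.
(a) requires |A ∩ B| < |A ∖ B|: false.
(b) requires |A ∩ B| ≤ 7: true.
(c) requires |A ∩ B| = 10: false.

(b)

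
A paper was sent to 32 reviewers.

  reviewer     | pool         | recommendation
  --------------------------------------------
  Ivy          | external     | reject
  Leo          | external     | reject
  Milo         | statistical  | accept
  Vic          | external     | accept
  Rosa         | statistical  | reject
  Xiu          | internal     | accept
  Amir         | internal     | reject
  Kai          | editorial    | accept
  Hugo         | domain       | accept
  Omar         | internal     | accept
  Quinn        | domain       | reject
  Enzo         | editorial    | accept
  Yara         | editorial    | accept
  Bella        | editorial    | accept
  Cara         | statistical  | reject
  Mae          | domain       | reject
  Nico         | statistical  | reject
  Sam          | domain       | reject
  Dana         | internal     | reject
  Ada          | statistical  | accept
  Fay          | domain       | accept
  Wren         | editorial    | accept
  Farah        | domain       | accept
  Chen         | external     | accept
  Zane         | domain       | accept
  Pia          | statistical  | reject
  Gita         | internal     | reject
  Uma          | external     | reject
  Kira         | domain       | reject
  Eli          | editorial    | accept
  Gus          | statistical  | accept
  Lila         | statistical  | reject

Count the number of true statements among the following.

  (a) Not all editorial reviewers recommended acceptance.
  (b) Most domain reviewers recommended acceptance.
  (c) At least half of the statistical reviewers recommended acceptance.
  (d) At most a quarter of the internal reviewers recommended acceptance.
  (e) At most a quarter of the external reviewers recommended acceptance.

0

(a) editorial: |A| = 6, |A ∩ B| = 6; needs A ⊄ B (|A ∖ B| ≥ 1) — false.
(b) domain: |A| = 8, |A ∩ B| = 4; needs |A ∩ B| > |A ∖ B| — false.
(c) statistical: |A| = 8, |A ∩ B| = 3; needs |A ∩ B| ≥ |A ∖ B| — false.
(d) internal: |A| = 5, |A ∩ B| = 2; needs |A ∩ B| / |A| ≤ 1/4 — false.
(e) external: |A| = 5, |A ∩ B| = 2; needs |A ∩ B| / |A| ≤ 1/4 — false.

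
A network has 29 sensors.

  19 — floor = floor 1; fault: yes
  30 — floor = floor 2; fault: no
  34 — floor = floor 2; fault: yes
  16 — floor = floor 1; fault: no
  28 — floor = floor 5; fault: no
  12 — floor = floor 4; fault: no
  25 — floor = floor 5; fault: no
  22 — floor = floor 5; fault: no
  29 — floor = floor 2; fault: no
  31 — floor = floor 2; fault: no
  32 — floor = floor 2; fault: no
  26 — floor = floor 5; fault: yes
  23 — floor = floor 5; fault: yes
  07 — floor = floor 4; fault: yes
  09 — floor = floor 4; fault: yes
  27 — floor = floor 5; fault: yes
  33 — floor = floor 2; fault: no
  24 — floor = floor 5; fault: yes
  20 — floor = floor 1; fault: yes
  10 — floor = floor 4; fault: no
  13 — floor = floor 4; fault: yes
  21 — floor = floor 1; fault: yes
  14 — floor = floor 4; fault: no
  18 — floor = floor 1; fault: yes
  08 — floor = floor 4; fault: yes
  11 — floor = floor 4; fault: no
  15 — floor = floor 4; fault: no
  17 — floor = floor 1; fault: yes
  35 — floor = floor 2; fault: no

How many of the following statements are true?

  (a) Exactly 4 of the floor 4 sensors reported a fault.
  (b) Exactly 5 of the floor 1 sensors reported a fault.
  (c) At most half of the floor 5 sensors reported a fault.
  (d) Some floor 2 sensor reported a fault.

(a) floor 4: |A| = 9, |A ∩ B| = 4; needs |A ∩ B| = 4 — true.
(b) floor 1: |A| = 6, |A ∩ B| = 5; needs |A ∩ B| = 5 — true.
(c) floor 5: |A| = 7, |A ∩ B| = 4; needs |A ∩ B| ≤ |A ∖ B| — false.
(d) floor 2: |A| = 7, |A ∩ B| = 1; needs A ∩ B ≠ ∅ (|A ∩ B| ≥ 1) — true.

3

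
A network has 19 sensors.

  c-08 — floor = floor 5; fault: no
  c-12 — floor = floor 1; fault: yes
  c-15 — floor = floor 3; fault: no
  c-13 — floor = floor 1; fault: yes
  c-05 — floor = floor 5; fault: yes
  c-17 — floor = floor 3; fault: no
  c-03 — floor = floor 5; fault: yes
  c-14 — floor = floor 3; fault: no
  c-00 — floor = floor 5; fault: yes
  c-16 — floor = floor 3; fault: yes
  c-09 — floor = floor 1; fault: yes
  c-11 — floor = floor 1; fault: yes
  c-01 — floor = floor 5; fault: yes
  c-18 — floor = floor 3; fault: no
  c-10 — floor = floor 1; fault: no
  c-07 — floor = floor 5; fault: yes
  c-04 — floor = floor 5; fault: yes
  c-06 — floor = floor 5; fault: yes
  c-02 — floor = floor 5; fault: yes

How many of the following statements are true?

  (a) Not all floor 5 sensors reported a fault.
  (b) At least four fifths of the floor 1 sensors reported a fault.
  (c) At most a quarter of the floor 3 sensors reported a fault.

(a) floor 5: |A| = 9, |A ∩ B| = 8; needs A ⊄ B (|A ∖ B| ≥ 1) — true.
(b) floor 1: |A| = 5, |A ∩ B| = 4; needs |A ∩ B| / |A| ≥ 4/5 — true.
(c) floor 3: |A| = 5, |A ∩ B| = 1; needs |A ∩ B| / |A| ≤ 1/4 — true.

3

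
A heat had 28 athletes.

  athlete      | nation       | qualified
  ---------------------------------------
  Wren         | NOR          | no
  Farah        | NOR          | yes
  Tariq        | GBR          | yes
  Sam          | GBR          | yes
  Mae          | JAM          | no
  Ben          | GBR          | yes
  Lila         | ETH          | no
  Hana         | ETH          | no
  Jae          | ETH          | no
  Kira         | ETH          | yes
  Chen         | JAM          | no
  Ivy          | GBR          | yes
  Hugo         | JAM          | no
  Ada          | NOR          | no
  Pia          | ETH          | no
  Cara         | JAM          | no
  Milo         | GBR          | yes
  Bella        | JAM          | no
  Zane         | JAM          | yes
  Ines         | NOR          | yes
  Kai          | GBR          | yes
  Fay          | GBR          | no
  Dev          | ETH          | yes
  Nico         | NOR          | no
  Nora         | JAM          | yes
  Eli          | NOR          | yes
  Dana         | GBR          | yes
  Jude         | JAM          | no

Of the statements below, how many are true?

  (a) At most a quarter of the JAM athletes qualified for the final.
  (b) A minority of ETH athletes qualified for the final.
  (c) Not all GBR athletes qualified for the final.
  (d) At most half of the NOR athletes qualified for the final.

(a) JAM: |A| = 8, |A ∩ B| = 2; needs |A ∩ B| / |A| ≤ 1/4 — true.
(b) ETH: |A| = 6, |A ∩ B| = 2; needs |A ∩ B| < |A ∖ B| — true.
(c) GBR: |A| = 8, |A ∩ B| = 7; needs A ⊄ B (|A ∖ B| ≥ 1) — true.
(d) NOR: |A| = 6, |A ∩ B| = 3; needs |A ∩ B| ≤ |A ∖ B| — true.

4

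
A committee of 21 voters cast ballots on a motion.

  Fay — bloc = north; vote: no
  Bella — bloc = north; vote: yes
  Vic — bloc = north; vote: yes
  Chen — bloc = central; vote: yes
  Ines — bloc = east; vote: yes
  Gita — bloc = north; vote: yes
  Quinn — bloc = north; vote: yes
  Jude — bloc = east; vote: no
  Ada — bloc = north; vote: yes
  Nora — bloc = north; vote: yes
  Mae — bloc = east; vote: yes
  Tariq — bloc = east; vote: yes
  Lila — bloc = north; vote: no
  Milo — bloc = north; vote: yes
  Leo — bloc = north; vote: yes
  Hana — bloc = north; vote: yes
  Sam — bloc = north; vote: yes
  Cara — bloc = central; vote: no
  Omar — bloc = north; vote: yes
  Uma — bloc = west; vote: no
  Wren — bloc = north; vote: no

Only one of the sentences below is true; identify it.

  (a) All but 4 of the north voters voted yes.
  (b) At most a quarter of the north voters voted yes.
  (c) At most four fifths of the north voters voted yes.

|A| = 14, |A ∩ B| = 11, |A ∖ B| = 3.
(a) requires |A ∖ B| = 4: false.
(b) requires |A ∩ B| / |A| ≤ 1/4: false.
(c) requires |A ∩ B| / |A| ≤ 4/5: true.

(c)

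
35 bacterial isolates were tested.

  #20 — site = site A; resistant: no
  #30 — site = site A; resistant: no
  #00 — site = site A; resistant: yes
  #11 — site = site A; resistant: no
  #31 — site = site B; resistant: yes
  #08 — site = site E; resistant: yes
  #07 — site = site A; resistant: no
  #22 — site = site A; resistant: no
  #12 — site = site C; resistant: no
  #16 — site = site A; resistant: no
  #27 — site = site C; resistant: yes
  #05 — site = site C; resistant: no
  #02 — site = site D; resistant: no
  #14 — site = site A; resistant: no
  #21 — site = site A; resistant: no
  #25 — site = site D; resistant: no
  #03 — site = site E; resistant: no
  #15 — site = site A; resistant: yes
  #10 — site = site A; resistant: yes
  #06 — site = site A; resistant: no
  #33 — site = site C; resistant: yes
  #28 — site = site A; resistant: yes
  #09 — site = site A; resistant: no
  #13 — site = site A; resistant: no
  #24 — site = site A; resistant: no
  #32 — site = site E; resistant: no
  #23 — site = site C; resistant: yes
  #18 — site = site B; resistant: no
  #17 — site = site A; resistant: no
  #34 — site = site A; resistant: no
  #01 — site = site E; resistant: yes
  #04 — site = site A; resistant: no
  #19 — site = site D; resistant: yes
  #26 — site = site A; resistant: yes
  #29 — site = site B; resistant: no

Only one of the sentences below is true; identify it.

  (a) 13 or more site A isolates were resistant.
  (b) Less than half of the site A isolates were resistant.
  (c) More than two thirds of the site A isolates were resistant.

|A| = 20, |A ∩ B| = 5, |A ∖ B| = 15.
(a) requires |A ∩ B| ≥ 13: false.
(b) requires |A ∩ B| < |A ∖ B|: true.
(c) requires |A ∩ B| / |A| > 2/3: false.

(b)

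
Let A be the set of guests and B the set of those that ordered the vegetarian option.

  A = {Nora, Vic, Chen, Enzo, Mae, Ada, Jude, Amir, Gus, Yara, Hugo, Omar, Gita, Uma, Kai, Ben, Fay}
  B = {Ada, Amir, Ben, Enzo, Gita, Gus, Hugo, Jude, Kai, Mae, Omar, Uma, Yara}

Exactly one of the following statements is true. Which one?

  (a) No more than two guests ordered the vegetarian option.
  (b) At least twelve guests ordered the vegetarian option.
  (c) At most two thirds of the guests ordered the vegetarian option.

|A| = 17, |A ∩ B| = 13, |A ∖ B| = 4.
(a) requires |A ∩ B| ≤ 2: false.
(b) requires |A ∩ B| ≥ 12: true.
(c) requires |A ∩ B| / |A| ≤ 2/3: false.

(b)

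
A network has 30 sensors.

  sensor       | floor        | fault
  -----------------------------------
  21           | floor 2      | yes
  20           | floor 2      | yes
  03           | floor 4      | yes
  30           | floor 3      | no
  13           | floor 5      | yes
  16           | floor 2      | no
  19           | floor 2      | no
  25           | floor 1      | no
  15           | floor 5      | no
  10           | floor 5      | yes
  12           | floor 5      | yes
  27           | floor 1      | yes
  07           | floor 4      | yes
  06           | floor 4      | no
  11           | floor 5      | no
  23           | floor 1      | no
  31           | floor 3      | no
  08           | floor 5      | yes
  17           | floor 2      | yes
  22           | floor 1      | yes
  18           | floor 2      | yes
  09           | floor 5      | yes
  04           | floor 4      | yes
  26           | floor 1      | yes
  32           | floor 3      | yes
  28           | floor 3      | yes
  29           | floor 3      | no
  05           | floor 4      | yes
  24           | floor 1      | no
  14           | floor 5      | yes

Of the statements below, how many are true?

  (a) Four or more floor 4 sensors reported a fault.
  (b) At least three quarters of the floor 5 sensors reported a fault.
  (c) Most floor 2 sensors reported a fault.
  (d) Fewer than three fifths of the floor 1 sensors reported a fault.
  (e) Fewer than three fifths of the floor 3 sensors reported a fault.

(a) floor 4: |A| = 5, |A ∩ B| = 4; needs |A ∩ B| ≥ 4 — true.
(b) floor 5: |A| = 8, |A ∩ B| = 6; needs |A ∩ B| / |A| ≥ 3/4 — true.
(c) floor 2: |A| = 6, |A ∩ B| = 4; needs |A ∩ B| > |A ∖ B| — true.
(d) floor 1: |A| = 6, |A ∩ B| = 3; needs |A ∩ B| / |A| < 3/5 — true.
(e) floor 3: |A| = 5, |A ∩ B| = 2; needs |A ∩ B| / |A| < 3/5 — true.

5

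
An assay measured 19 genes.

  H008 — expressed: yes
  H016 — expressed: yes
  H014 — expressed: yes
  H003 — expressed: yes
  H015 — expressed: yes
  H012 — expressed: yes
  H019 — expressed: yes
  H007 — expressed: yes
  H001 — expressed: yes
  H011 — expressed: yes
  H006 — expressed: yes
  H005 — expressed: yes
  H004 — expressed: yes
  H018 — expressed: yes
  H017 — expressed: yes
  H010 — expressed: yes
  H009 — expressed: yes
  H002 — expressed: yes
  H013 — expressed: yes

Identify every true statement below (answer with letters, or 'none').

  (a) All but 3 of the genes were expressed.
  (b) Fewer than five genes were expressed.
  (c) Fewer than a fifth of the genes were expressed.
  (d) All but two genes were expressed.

|A| = 19, |A ∩ B| = 19, |A ∖ B| = 0.
(a) |A ∖ B| = 3: fails.
(b) |A ∩ B| < 5: fails.
(c) |A ∩ B| / |A| < 1/5: fails.
(d) |A ∖ B| = 2: fails.

none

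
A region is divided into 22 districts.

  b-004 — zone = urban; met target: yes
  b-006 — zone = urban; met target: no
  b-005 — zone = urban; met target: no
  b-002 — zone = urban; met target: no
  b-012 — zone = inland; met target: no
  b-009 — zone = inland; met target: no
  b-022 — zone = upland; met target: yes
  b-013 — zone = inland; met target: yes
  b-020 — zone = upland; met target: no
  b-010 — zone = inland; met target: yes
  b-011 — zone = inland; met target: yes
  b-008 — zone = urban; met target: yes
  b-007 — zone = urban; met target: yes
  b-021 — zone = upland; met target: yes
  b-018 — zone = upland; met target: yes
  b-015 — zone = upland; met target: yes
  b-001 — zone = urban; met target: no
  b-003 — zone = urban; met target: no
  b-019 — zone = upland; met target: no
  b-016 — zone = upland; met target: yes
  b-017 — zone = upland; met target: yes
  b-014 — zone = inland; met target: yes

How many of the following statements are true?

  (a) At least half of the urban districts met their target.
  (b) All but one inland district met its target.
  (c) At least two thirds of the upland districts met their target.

1

(a) urban: |A| = 8, |A ∩ B| = 3; needs |A ∩ B| ≥ |A ∖ B| — false.
(b) inland: |A| = 6, |A ∩ B| = 4; needs |A ∖ B| = 1 — false.
(c) upland: |A| = 8, |A ∩ B| = 6; needs |A ∩ B| / |A| ≥ 2/3 — true.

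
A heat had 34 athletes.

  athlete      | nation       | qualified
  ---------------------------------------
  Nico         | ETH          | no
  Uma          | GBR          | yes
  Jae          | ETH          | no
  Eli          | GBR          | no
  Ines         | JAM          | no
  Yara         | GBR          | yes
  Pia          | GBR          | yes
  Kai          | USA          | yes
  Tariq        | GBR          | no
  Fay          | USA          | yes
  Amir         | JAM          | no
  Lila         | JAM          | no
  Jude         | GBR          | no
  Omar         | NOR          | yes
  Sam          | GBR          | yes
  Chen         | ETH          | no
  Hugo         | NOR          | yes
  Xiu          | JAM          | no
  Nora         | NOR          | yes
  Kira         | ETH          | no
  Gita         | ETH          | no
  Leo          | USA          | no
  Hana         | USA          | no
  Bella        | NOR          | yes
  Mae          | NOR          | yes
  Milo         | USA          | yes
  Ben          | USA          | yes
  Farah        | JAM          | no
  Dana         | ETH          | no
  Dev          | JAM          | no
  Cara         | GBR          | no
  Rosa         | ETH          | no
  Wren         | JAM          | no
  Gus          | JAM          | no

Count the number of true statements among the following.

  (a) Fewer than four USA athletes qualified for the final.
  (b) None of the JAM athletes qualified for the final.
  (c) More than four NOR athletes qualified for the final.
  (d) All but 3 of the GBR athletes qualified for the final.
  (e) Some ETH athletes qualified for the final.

(a) USA: |A| = 6, |A ∩ B| = 4; needs |A ∩ B| < 4 — false.
(b) JAM: |A| = 8, |A ∩ B| = 0; needs A ∩ B = ∅ (|A ∩ B| = 0) — true.
(c) NOR: |A| = 5, |A ∩ B| = 5; needs |A ∩ B| > 4 — true.
(d) GBR: |A| = 8, |A ∩ B| = 4; needs |A ∖ B| = 3 — false.
(e) ETH: |A| = 7, |A ∩ B| = 0; needs A ∩ B ≠ ∅ (|A ∩ B| ≥ 1) — false.

2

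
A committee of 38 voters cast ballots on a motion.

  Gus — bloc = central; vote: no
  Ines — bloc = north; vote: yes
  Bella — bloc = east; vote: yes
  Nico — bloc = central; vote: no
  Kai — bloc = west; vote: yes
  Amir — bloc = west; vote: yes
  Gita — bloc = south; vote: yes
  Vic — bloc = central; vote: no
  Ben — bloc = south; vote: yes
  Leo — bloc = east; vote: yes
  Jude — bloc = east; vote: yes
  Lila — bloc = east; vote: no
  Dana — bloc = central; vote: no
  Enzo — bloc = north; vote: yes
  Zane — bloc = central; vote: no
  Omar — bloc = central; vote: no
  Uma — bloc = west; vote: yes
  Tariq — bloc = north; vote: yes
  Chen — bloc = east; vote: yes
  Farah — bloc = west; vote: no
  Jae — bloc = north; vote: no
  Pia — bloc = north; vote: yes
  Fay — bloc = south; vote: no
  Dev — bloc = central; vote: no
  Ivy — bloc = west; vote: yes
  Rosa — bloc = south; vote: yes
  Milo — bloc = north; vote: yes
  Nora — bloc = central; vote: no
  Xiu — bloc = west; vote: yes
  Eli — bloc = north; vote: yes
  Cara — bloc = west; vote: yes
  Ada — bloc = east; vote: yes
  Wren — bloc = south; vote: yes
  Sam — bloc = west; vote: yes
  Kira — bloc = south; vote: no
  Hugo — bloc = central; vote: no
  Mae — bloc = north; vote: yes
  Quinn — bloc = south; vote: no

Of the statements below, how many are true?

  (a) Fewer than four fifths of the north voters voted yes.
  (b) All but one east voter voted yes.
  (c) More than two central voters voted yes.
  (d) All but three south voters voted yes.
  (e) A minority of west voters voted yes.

(a) north: |A| = 8, |A ∩ B| = 7; needs |A ∩ B| / |A| < 4/5 — false.
(b) east: |A| = 6, |A ∩ B| = 5; needs |A ∖ B| = 1 — true.
(c) central: |A| = 9, |A ∩ B| = 0; needs |A ∩ B| > 2 — false.
(d) south: |A| = 7, |A ∩ B| = 4; needs |A ∖ B| = 3 — true.
(e) west: |A| = 8, |A ∩ B| = 7; needs |A ∩ B| < |A ∖ B| — false.

2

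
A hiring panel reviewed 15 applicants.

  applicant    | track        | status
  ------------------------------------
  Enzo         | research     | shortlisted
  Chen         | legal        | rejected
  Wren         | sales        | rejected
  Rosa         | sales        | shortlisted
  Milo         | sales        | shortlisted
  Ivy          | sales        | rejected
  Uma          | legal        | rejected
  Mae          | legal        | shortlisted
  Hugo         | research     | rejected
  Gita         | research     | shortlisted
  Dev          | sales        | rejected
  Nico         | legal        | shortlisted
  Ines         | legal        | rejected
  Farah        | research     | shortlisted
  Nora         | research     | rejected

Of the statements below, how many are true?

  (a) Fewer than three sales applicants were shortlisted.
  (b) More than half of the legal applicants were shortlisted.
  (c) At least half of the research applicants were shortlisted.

2

(a) sales: |A| = 5, |A ∩ B| = 2; needs |A ∩ B| < 3 — true.
(b) legal: |A| = 5, |A ∩ B| = 2; needs |A ∩ B| > |A ∖ B| — false.
(c) research: |A| = 5, |A ∩ B| = 3; needs |A ∩ B| ≥ |A ∖ B| — true.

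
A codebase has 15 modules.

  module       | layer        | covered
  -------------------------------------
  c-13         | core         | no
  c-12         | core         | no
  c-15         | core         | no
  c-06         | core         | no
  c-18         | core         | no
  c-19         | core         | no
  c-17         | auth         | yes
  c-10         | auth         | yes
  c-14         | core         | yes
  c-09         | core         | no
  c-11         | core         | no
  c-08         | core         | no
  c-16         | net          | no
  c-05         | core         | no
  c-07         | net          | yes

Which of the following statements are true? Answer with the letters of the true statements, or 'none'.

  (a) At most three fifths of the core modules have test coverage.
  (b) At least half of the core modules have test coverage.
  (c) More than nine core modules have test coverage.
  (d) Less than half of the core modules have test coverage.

(a), (d)

|A| = 11, |A ∩ B| = 1, |A ∖ B| = 10.
(a) |A ∩ B| / |A| ≤ 3/5: holds.
(b) |A ∩ B| ≥ |A ∖ B|: fails.
(c) |A ∩ B| > 9: fails.
(d) |A ∩ B| < |A ∖ B|: holds.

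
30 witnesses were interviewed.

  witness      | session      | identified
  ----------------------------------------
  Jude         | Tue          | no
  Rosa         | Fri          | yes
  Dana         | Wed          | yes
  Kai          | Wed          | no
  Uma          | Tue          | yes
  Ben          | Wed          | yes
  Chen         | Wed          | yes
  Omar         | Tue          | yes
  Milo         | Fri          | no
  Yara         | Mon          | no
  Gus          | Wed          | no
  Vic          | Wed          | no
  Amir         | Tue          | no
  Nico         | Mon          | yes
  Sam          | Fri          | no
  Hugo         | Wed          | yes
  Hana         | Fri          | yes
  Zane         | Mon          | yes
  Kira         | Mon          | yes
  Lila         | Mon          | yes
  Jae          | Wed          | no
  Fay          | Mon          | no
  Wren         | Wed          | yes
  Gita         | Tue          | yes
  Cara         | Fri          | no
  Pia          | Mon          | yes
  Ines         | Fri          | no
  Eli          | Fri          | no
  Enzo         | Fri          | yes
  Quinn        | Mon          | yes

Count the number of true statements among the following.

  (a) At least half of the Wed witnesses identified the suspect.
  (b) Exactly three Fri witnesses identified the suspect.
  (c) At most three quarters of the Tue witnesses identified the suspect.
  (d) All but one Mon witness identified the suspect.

(a) Wed: |A| = 9, |A ∩ B| = 5; needs |A ∩ B| ≥ |A ∖ B| — true.
(b) Fri: |A| = 8, |A ∩ B| = 3; needs |A ∩ B| = 3 — true.
(c) Tue: |A| = 5, |A ∩ B| = 3; needs |A ∩ B| / |A| ≤ 3/4 — true.
(d) Mon: |A| = 8, |A ∩ B| = 6; needs |A ∖ B| = 1 — false.

3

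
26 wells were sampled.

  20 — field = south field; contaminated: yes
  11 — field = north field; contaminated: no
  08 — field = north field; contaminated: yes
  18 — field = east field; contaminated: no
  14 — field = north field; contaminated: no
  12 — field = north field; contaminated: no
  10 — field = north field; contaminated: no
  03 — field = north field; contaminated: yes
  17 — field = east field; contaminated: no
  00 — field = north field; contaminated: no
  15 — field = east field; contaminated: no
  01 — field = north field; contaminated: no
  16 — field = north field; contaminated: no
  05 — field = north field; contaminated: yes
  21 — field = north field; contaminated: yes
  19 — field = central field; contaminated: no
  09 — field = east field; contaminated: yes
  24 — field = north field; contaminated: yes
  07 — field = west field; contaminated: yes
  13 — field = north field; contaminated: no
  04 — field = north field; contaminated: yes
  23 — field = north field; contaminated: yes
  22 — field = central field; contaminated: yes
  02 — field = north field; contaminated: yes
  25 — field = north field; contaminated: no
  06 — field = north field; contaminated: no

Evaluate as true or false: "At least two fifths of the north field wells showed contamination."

Truth condition: |A ∩ B| / |A| ≥ 2/5.
|A| = 18, |A ∩ B| = 8, |A ∖ B| = 10.
|A ∩ B|/|A| = 8/18, so the statement is true.

True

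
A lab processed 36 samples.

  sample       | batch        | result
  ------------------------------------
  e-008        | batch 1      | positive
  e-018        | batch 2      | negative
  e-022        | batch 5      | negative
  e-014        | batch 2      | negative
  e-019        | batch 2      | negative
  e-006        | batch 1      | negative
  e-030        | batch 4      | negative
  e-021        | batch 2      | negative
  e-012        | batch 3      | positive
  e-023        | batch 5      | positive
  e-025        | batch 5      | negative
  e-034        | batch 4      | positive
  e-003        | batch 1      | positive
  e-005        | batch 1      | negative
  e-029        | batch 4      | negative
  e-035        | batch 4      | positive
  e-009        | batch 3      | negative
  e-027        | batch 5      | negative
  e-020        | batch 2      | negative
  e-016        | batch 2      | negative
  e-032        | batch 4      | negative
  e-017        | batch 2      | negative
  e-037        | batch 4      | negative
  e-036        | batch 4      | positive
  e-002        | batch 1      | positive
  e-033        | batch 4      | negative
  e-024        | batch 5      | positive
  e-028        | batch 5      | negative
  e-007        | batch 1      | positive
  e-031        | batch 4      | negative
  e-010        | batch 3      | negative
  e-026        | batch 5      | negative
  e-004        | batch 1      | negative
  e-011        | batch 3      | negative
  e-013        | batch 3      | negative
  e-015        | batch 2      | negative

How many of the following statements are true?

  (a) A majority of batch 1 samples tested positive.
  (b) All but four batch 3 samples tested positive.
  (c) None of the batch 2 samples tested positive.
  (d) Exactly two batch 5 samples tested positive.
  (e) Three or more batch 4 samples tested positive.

(a) batch 1: |A| = 7, |A ∩ B| = 4; needs |A ∩ B| > |A ∖ B| — true.
(b) batch 3: |A| = 5, |A ∩ B| = 1; needs |A ∖ B| = 4 — true.
(c) batch 2: |A| = 8, |A ∩ B| = 0; needs A ∩ B = ∅ (|A ∩ B| = 0) — true.
(d) batch 5: |A| = 7, |A ∩ B| = 2; needs |A ∩ B| = 2 — true.
(e) batch 4: |A| = 9, |A ∩ B| = 3; needs |A ∩ B| ≥ 3 — true.

5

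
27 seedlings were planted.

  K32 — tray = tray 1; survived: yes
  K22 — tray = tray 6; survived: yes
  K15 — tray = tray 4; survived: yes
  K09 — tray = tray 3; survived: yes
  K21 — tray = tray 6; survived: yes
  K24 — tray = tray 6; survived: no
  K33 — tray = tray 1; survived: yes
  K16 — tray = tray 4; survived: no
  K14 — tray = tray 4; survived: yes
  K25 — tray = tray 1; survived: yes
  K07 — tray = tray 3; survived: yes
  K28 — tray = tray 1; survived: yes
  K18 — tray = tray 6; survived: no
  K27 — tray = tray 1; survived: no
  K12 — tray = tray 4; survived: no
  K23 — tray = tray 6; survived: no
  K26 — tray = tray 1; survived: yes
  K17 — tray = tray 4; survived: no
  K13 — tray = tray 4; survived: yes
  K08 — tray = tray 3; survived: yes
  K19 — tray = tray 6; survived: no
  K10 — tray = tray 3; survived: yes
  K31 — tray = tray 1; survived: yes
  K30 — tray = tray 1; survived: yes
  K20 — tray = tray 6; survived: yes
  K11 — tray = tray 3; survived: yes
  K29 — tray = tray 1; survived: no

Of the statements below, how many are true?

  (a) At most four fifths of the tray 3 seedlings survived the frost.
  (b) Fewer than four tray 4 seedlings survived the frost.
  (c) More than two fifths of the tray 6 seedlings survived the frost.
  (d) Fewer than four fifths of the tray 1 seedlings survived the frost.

(a) tray 3: |A| = 5, |A ∩ B| = 5; needs |A ∩ B| / |A| ≤ 4/5 — false.
(b) tray 4: |A| = 6, |A ∩ B| = 3; needs |A ∩ B| < 4 — true.
(c) tray 6: |A| = 7, |A ∩ B| = 3; needs |A ∩ B| / |A| > 2/5 — true.
(d) tray 1: |A| = 9, |A ∩ B| = 7; needs |A ∩ B| / |A| < 4/5 — true.

3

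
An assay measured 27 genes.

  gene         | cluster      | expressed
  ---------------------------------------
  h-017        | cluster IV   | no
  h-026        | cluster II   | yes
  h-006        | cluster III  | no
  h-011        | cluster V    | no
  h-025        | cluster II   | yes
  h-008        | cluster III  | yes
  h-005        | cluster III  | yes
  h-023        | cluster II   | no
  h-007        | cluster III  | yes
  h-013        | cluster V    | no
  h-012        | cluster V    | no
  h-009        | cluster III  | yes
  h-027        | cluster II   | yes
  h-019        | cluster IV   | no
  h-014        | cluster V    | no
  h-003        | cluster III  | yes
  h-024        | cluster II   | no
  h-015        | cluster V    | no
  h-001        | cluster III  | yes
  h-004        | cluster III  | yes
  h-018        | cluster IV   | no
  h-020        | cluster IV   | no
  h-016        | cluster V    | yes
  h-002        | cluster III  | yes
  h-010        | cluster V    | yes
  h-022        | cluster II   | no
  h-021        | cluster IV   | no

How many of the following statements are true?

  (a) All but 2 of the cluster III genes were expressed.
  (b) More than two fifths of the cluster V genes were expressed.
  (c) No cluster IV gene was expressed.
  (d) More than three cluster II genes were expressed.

(a) cluster III: |A| = 9, |A ∩ B| = 8; needs |A ∖ B| = 2 — false.
(b) cluster V: |A| = 7, |A ∩ B| = 2; needs |A ∩ B| / |A| > 2/5 — false.
(c) cluster IV: |A| = 5, |A ∩ B| = 0; needs A ∩ B = ∅ (|A ∩ B| = 0) — true.
(d) cluster II: |A| = 6, |A ∩ B| = 3; needs |A ∩ B| > 3 — false.

1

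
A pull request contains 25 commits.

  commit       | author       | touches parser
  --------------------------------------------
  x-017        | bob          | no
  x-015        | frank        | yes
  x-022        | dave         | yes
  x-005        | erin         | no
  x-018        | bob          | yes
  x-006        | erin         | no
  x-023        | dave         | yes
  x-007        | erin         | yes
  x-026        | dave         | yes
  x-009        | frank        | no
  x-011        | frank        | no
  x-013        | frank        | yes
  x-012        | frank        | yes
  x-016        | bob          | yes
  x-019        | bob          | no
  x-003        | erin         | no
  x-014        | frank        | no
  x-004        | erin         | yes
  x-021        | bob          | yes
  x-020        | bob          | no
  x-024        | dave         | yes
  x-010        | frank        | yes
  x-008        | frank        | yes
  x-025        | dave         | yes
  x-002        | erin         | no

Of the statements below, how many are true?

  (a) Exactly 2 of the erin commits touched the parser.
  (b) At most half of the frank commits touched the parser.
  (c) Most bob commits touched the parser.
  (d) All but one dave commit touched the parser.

1

(a) erin: |A| = 6, |A ∩ B| = 2; needs |A ∩ B| = 2 — true.
(b) frank: |A| = 8, |A ∩ B| = 5; needs |A ∩ B| ≤ |A ∖ B| — false.
(c) bob: |A| = 6, |A ∩ B| = 3; needs |A ∩ B| > |A ∖ B| — false.
(d) dave: |A| = 5, |A ∩ B| = 5; needs |A ∖ B| = 1 — false.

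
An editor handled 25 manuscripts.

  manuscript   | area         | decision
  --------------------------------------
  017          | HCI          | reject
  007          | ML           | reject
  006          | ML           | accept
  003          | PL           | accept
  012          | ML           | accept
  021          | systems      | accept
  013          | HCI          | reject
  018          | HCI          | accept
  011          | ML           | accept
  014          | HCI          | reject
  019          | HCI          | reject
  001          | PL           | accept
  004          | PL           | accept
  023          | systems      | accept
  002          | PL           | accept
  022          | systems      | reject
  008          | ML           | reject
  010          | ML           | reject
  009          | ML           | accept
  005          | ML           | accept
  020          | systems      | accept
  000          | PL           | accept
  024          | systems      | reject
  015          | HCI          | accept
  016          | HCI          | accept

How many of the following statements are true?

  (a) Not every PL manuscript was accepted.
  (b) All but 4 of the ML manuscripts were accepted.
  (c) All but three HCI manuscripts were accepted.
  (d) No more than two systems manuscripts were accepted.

0

(a) PL: |A| = 5, |A ∩ B| = 5; needs A ⊄ B (|A ∖ B| ≥ 1) — false.
(b) ML: |A| = 8, |A ∩ B| = 5; needs |A ∖ B| = 4 — false.
(c) HCI: |A| = 7, |A ∩ B| = 3; needs |A ∖ B| = 3 — false.
(d) systems: |A| = 5, |A ∩ B| = 3; needs |A ∩ B| ≤ 2 — false.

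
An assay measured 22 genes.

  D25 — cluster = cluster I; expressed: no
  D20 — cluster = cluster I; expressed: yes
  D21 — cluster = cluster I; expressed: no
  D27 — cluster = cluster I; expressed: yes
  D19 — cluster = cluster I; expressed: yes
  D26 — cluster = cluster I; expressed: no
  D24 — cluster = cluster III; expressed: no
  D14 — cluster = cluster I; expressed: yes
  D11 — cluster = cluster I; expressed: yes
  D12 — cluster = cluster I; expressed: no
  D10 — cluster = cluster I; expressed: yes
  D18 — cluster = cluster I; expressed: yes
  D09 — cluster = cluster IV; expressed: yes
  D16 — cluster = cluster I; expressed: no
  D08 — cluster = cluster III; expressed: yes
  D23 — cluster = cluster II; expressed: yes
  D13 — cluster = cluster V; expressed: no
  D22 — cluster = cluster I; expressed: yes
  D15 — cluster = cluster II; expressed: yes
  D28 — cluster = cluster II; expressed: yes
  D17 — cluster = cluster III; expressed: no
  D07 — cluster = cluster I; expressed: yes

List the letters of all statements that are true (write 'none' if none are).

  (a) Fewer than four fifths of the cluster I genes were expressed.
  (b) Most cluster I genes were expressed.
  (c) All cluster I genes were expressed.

|A| = 14, |A ∩ B| = 9, |A ∖ B| = 5.
(a) |A ∩ B| / |A| < 4/5: holds.
(b) |A ∩ B| > |A ∖ B|: holds.
(c) A ⊆ B, i.e. every element of A is in B (|A ∖ B| = 0): fails.

(a), (b)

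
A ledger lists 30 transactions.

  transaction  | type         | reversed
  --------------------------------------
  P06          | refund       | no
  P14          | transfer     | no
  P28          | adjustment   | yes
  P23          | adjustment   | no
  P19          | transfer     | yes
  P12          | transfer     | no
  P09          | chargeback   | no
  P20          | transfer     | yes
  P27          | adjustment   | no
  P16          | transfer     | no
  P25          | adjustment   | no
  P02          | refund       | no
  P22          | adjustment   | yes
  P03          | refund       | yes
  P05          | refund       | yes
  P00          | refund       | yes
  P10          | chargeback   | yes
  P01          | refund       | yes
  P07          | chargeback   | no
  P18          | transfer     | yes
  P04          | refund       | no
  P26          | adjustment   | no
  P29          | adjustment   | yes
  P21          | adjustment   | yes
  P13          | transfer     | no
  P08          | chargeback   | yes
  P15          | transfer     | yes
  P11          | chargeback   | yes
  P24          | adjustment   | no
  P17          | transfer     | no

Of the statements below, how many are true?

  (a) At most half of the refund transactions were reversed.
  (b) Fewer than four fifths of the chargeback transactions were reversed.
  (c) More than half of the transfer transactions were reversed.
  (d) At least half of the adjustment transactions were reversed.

1

(a) refund: |A| = 7, |A ∩ B| = 4; needs |A ∩ B| ≤ |A ∖ B| — false.
(b) chargeback: |A| = 5, |A ∩ B| = 3; needs |A ∩ B| / |A| < 4/5 — true.
(c) transfer: |A| = 9, |A ∩ B| = 4; needs |A ∩ B| > |A ∖ B| — false.
(d) adjustment: |A| = 9, |A ∩ B| = 4; needs |A ∩ B| ≥ |A ∖ B| — false.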